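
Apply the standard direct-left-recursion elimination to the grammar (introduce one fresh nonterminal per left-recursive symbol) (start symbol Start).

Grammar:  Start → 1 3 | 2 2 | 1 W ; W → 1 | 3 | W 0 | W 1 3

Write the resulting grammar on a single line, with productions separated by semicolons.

Start → 1 3 | 2 2 | 1 W; W → 1 W1 | 3 W1; W1 → 0 W1 | 1 3 W1 | ε

Left recursion appears on W.
For W: α = {0, 1 3}, β = {1, 3}. Rewrite as W → β W1 and W1 → α W1 | ε.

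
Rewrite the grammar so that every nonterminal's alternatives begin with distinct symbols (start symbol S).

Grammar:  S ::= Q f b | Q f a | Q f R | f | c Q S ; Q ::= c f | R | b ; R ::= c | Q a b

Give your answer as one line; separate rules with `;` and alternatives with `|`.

S ::= f | c Q S | Q f S'; Q ::= c f | R | b; R ::= c | Q a b; S' ::= b | a | R

S has alternatives sharing prefix 'Q f': factor to S → Q f S' with S' → b | a | R.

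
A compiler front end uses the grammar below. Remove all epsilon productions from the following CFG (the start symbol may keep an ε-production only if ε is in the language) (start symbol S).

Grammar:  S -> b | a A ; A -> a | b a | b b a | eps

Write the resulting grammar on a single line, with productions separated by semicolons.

Nullable set = {A}.
ε ∉ L(G), so no ε-production is kept.
Add the nullable-subset variants: S → a A gives a A | a.

S -> b | a A | a; A -> a | b a | b b a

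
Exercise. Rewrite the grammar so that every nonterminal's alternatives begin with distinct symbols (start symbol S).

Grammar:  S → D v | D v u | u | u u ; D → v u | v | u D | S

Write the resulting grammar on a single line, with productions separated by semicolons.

S has alternatives sharing prefix 'D v': factor to S → D v S' with S' → ε | u.
S has alternatives sharing prefix 'u': factor to S → u S'' with S'' → ε | u.
D has alternatives sharing prefix 'v': factor to D → v D' with D' → u | ε.

S → D v S' | u S''; D → u D | S | v D'; S' → ε | u; S'' → ε | u; D' → u | ε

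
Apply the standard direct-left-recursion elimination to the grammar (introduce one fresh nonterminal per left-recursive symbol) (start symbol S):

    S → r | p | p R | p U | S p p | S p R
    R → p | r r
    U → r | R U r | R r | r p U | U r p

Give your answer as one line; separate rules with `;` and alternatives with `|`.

S, U are directly left-recursive.
For S: α = {p p, p R}, β = {r, p, p R, p U}. Rewrite as S → β S' and S' → α S' | ε.
For U: α = {r p}, β = {r, R U r, R r, r p U}. Rewrite as U → β U' and U' → α U' | ε.

S → r S' | p S' | p R S' | p U S'; R → p | r r; U → r U' | R U r U' | R r U' | r p U U'; S' → p p S' | p R S' | ε; U' → r p U' | ε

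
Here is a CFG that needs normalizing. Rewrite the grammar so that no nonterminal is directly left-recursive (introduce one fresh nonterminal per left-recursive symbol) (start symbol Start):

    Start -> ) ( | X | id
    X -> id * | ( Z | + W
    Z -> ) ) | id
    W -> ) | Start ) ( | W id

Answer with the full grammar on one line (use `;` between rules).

Directly left-recursive nonterminal: W.
For W: α = {id}, β = {), Start ) (}. Rewrite as W → β W1 and W1 → α W1 | ε.

Start -> ) ( | X | id; X -> id * | ( Z | + W; Z -> ) ) | id; W -> ) W1 | Start ) ( W1; W1 -> id W1 | ε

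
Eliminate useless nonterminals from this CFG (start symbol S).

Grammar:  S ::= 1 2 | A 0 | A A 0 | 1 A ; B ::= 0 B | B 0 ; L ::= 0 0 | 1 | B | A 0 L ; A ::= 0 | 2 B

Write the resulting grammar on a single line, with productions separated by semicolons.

Generating nonterminals: {A, L, S}.
Reachable from S after that: {A, S}.
Removed useless symbols: {B, L} and every production mentioning them.

S ::= 1 2 | A 0 | A A 0 | 1 A; A ::= 0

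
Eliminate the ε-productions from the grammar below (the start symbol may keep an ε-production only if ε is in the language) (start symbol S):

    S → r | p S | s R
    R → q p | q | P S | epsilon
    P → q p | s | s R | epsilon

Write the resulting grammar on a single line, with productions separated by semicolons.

Nullable nonterminals: {P, R}.
ε ∉ L(G), so no ε-production is kept.
For each production, add variants omitting each subset of nullable occurrences: S → s R gives s R | s. R → P S gives P S | S.

S → r | p S | s R | s; R → q p | q | P S | S; P → q p | s | s R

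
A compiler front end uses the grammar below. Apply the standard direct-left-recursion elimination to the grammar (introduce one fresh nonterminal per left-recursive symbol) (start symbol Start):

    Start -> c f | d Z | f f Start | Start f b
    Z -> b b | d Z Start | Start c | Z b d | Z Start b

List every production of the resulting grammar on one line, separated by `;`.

Left recursion appears on Start, Z.
For Start: α = {f b}, β = {c f, d Z, f f Start}. Rewrite as Start → β Start1 and Start1 → α Start1 | ε.
For Z: α = {b d, Start b}, β = {b b, d Z Start, Start c}. Rewrite as Z → β Z1 and Z1 → α Z1 | ε.

Start -> c f Start1 | d Z Start1 | f f Start Start1; Z -> b b Z1 | d Z Start Z1 | Start c Z1; Start1 -> f b Start1 | ε; Z1 -> b d Z1 | Start b Z1 | ε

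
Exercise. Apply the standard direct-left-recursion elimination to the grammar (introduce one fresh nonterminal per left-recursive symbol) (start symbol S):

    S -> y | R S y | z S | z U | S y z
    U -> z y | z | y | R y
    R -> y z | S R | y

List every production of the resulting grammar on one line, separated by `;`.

S -> y S' | R S y S' | z S S' | z U S'; U -> z y | z | y | R y; R -> y z | S R | y; S' -> y z S' | ε

Directly left-recursive nonterminal: S.
For S: α = {y z}, β = {y, R S y, z S, z U}. Rewrite as S → β S' and S' → α S' | ε.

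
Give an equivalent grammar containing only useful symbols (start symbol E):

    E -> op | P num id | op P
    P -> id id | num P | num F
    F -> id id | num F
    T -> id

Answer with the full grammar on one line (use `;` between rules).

Generating nonterminals: {E, F, P, T}.
Reachable from E after that: {E, F, P}.
Removed useless symbols: {T} and every production mentioning them.

E -> op | P num id | op P; P -> id id | num P | num F; F -> id id | num F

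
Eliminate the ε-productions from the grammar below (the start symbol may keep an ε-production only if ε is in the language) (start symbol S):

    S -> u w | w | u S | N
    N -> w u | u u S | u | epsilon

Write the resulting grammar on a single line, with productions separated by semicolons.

Nullable set = {N, S}.
ε ∈ L(G) since S is nullable, so keep S → ε.
For each production, add variants omitting each subset of nullable occurrences: S → u S gives u S | u. N → u u S gives u u S | u u.

S -> u w | w | u S | u | N | ε; N -> w u | u u S | u u | u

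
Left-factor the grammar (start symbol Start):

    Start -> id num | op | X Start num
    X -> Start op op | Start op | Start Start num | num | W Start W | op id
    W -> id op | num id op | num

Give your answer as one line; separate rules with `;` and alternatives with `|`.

Start -> id num | op | X Start num; X -> num | W Start W | op id | Start X1; W -> id op | num W1; X1 -> Start num | op X11; W1 -> id op | ε; X11 -> op | ε

X has alternatives sharing prefix 'Start': factor to X → Start X1 with X1 → op op | op | Start num.
W has alternatives sharing prefix 'num': factor to W → num W1 with W1 → id op | ε.
X1 has alternatives sharing prefix 'op': factor to X1 → op X11 with X11 → op | ε.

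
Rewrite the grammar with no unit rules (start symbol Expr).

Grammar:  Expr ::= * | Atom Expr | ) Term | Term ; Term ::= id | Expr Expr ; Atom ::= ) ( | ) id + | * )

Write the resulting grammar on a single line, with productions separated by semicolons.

Unit pairs: Expr ⇒* {Term}.
For each unit pair (A, B), copy every non-unit production of B to A, then drop all unit productions.

Expr ::= id | Expr Expr | * | Atom Expr | ) Term; Term ::= id | Expr Expr; Atom ::= ) ( | ) id + | * )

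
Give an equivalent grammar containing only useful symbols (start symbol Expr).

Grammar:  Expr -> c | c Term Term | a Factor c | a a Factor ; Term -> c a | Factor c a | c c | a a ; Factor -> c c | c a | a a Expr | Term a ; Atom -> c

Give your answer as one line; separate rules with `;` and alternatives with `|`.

Expr -> c | c Term Term | a Factor c | a a Factor; Term -> c a | Factor c a | c c | a a; Factor -> c c | c a | a a Expr | Term a

Generating nonterminals: {Atom, Expr, Factor, Term}.
Reachable from Expr after that: {Expr, Factor, Term}.
Removed useless symbols: {Atom} and every production mentioning them.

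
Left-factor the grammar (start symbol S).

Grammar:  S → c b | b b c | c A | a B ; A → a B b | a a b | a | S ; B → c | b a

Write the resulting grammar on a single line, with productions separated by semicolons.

S → b b c | a B | c S'; A → S | a A'; B → c | b a; S' → b | A; A' → B b | a b | eps

S has alternatives sharing prefix 'c': factor to S → c S' with S' → b | A.
A has alternatives sharing prefix 'a': factor to A → a A' with A' → B b | a b | ε.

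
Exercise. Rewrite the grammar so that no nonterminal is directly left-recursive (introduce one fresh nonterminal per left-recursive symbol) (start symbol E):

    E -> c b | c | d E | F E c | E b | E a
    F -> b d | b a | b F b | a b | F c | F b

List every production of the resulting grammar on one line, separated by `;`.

E -> c b E' | c E' | d E E' | F E c E'; F -> b d F' | b a F' | b F b F' | a b F'; E' -> b E' | a E' | ε; F' -> c F' | b F' | ε

E, F are directly left-recursive.
For E: α = {b, a}, β = {c b, c, d E, F E c}. Rewrite as E → β E' and E' → α E' | ε.
For F: α = {c, b}, β = {b d, b a, b F b, a b}. Rewrite as F → β F' and F' → α F' | ε.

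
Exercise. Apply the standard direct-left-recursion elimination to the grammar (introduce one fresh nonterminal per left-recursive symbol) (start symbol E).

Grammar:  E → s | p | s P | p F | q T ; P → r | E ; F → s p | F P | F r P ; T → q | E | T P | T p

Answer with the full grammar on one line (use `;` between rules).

E → s | p | s P | p F | q T; P → r | E; F → s p F'; T → q T' | E T'; F' → P F' | r P F' | ε; T' → P T' | p T' | ε

Left recursion appears on F, T.
For F: α = {P, r P}, β = {s p}. Rewrite as F → β F' and F' → α F' | ε.
For T: α = {P, p}, β = {q, E}. Rewrite as T → β T' and T' → α T' | ε.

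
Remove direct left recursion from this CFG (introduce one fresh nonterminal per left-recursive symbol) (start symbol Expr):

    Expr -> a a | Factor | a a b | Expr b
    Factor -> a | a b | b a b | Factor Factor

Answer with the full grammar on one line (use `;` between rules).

Expr -> a a Expr1 | Factor Expr1 | a a b Expr1; Factor -> a Factor1 | a b Factor1 | b a b Factor1; Expr1 -> b Expr1 | epsilon; Factor1 -> Factor Factor1 | epsilon

Directly left-recursive nonterminals: Expr, Factor.
For Expr: α = {b}, β = {a a, Factor, a a b}. Rewrite as Expr → β Expr1 and Expr1 → α Expr1 | ε.
For Factor: α = {Factor}, β = {a, a b, b a b}. Rewrite as Factor → β Factor1 and Factor1 → α Factor1 | ε.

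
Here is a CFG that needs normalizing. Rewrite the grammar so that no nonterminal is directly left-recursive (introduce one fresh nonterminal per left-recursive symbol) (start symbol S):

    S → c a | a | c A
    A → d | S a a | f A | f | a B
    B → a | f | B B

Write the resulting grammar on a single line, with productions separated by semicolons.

S → c a | a | c A; A → d | S a a | f A | f | a B; B → a B' | f B'; B' → B B' | ε

Directly left-recursive nonterminal: B.
For B: α = {B}, β = {a, f}. Rewrite as B → β B' and B' → α B' | ε.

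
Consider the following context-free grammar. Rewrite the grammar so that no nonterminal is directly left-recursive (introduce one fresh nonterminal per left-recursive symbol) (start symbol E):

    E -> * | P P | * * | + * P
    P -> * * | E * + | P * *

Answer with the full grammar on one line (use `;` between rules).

P is directly left-recursive.
For P: α = {* *}, β = {* *, E * +}. Rewrite as P → β P' and P' → α P' | ε.

E -> * | P P | * * | + * P; P -> * * P' | E * + P'; P' -> * * P' | ε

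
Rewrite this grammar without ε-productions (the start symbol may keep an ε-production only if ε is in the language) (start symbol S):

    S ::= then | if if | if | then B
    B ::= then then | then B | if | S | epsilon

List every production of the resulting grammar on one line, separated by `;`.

S ::= then | if if | if | then B; B ::= then then | then B | then | if | S

Nullable nonterminals: {B}.
ε ∉ L(G), so no ε-production is kept.
For each production, add variants omitting each subset of nullable occurrences: B → then B gives then B | then.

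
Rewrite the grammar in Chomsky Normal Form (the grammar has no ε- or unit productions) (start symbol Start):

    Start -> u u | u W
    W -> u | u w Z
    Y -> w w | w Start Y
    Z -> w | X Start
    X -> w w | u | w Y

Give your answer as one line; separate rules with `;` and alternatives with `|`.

Introduce a nonterminal for each terminal appearing in a rule of length ≥ 2: X1 → u, X2 → w.
Binarize each right-hand side of length ≥ 3 by chaining fresh nonterminals (Y1, Y2, …): affected rules were W → X1 X2 Z; Y → X2 Start Y.

Start -> X1 X1 | X1 W; W -> u | X1 Y1; Y -> X2 X2 | X2 Y2; Z -> w | X Start; X -> X2 X2 | u | X2 Y; X1 -> u; X2 -> w; Y1 -> X2 Z; Y2 -> Start Y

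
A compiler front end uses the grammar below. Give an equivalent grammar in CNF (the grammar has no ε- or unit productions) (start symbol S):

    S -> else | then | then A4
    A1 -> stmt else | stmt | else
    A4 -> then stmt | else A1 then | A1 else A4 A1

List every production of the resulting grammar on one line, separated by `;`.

Introduce a nonterminal for each terminal appearing in a rule of length ≥ 2: X1 → then, X2 → stmt, X3 → else.
Binarize each right-hand side of length ≥ 3 by chaining fresh nonterminals (Y1, Y2, …): affected rules were A4 → X3 A1 X1; A4 → A1 X3 A4 A1.

S -> else | then | X1 A4; A1 -> X2 X3 | stmt | else; A4 -> X1 X2 | X3 Y1 | A1 Y2; X1 -> then; X2 -> stmt; X3 -> else; Y1 -> A1 X1; Y2 -> X3 Y3; Y3 -> A4 A1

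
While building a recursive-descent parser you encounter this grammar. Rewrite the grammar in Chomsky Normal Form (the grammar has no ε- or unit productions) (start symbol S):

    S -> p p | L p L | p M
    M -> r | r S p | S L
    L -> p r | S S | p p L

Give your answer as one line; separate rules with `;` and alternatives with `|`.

S -> X1 X1 | L Y1 | X1 M; M -> r | X2 Y2 | S L; L -> X1 X2 | S S | X1 Y3; X1 -> p; X2 -> r; Y1 -> X1 L; Y2 -> S X1; Y3 -> X1 L

Introduce a nonterminal for each terminal appearing in a rule of length ≥ 2: X1 → p, X2 → r.
Binarize each right-hand side of length ≥ 3 by chaining fresh nonterminals (Y1, Y2, …): affected rules were S → L X1 L; M → X2 S X1; L → X1 X1 L.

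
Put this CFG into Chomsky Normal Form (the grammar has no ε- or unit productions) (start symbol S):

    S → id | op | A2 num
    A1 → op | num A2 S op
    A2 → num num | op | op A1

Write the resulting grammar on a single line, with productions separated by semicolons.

S → id | op | A2 X1; A1 → op | X1 Y1; A2 → X1 X1 | op | X2 A1; X1 → num; X2 → op; Y1 → A2 Y2; Y2 → S X2

Introduce a nonterminal for each terminal appearing in a rule of length ≥ 2: X1 → num, X2 → op.
Binarize each right-hand side of length ≥ 3 by chaining fresh nonterminals (Y1, Y2, …): affected rules were A1 → X1 A2 S X2.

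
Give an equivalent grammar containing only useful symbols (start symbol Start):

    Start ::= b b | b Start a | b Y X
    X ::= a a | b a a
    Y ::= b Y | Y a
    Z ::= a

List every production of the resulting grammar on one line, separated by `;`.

Start ::= b b | b Start a

Generating nonterminals: {Start, X, Z}.
Reachable from Start after that: {Start}.
Removed useless symbols: {X, Y, Z} and every production mentioning them.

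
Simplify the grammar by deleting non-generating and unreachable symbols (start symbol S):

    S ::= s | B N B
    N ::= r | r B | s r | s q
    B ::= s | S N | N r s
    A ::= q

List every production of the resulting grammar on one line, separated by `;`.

S ::= s | B N B; N ::= r | r B | s r | s q; B ::= s | S N | N r s

Generating nonterminals: {A, B, N, S}.
Reachable from S after that: {B, N, S}.
Removed useless symbols: {A} and every production mentioning them.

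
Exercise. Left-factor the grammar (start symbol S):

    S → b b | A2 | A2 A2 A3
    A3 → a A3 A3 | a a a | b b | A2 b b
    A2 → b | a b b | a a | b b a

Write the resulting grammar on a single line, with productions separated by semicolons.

S has alternatives sharing prefix 'A2': factor to S → A2 S' with S' → ε | A2 A3.
A3 has alternatives sharing prefix 'a': factor to A3 → a A3' with A3' → A3 A3 | a a.
A2 has alternatives sharing prefix 'b': factor to A2 → b A2' with A2' → ε | b a.
A2 has alternatives sharing prefix 'a': factor to A2 → a A2'' with A2'' → b b | a.

S → b b | A2 S'; A3 → b b | A2 b b | a A3'; A2 → b A2' | a A2''; S' → eps | A2 A3; A3' → A3 A3 | a a; A2' → eps | b a; A2'' → b b | a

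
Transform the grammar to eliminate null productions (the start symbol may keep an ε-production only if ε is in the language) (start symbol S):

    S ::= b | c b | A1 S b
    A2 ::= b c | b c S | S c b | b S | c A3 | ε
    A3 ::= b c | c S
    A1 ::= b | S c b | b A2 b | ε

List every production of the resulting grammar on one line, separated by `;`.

S ::= b | c b | A1 S b | S b; A2 ::= b c | b c S | S c b | b S | c A3; A3 ::= b c | c S; A1 ::= b | S c b | b A2 b | b b

Nullable nonterminals: {A1, A2}.
ε ∉ L(G), so no ε-production is kept.
Expand every rule over subsets of its nullable positions: S → A1 S b gives A1 S b | S b. A1 → b A2 b gives b A2 b | b b.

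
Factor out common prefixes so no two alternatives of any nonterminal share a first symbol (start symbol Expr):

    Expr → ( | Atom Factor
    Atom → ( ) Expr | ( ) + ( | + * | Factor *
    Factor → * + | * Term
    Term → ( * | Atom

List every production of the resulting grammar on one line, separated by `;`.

Expr → ( | Atom Factor; Atom → + * | Factor * | ( ) Atom1; Factor → * Factor1; Term → ( * | Atom; Atom1 → Expr | + (; Factor1 → + | Term

Atom has alternatives sharing prefix '( )': factor to Atom → ( ) Atom1 with Atom1 → Expr | + (.
Factor has alternatives sharing prefix '*': factor to Factor → * Factor1 with Factor1 → + | Term.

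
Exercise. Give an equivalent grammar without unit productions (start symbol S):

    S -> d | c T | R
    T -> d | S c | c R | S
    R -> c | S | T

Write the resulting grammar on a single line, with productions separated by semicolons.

Unit pairs: R ⇒* {S, T}; S ⇒* {R, T}; T ⇒* {R, S}.
Replace each nonterminal's rules with the union of the non-unit rules of every nonterminal it unit-derives.

S -> d | c T | c | S c | c R; T -> d | c T | c | S c | c R; R -> d | c T | c | S c | c R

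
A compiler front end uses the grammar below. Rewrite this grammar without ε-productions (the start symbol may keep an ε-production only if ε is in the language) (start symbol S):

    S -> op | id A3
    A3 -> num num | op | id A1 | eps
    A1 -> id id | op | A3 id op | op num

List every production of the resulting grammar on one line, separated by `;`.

The nullable symbols are {A3}.
ε ∉ L(G), so no ε-production is kept.
Add the nullable-subset variants: S → id A3 gives id A3 | id. A1 → A3 id op gives A3 id op | id op.

S -> op | id A3 | id; A3 -> num num | op | id A1; A1 -> id id | op | A3 id op | id op | op num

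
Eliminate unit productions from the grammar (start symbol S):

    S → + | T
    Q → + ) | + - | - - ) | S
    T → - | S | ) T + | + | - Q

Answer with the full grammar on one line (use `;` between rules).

Unit pairs: Q ⇒* {S, T}; S ⇒* {T}; T ⇒* {S}.
For each unit pair (A, B), copy every non-unit production of B to A, then drop all unit productions.

S → + | - | ) T + | - Q; Q → + | + ) | + - | - - ) | - | ) T + | - Q; T → + | - | ) T + | - Q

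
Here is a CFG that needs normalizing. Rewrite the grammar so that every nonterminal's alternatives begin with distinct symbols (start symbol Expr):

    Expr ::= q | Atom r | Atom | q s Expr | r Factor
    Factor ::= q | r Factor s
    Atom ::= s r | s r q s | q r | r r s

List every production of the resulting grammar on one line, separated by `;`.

Expr has alternatives sharing prefix 'q': factor to Expr → q Expr1 with Expr1 → ε | s Expr.
Expr has alternatives sharing prefix 'Atom': factor to Expr → Atom Expr2 with Expr2 → r | ε.
Atom has alternatives sharing prefix 's r': factor to Atom → s r Atom1 with Atom1 → ε | q s.

Expr ::= r Factor | q Expr1 | Atom Expr2; Factor ::= q | r Factor s; Atom ::= q r | r r s | s r Atom1; Expr1 ::= ε | s Expr; Expr2 ::= r | ε; Atom1 ::= ε | q s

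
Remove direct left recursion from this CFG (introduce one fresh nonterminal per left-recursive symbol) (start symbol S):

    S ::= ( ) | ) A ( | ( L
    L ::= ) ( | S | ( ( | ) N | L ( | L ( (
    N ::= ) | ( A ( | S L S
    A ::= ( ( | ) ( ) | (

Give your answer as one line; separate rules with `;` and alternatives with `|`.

S ::= ( ) | ) A ( | ( L; L ::= ) ( L' | S L' | ( ( L' | ) N L'; N ::= ) | ( A ( | S L S; A ::= ( ( | ) ( ) | (; L' ::= ( L' | ( ( L' | ε

Directly left-recursive nonterminal: L.
For L: α = {(, ( (}, β = {) (, S, ( (, ) N}. Rewrite as L → β L' and L' → α L' | ε.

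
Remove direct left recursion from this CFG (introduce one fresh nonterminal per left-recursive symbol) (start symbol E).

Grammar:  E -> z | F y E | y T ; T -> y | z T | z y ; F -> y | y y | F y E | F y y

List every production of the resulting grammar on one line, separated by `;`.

Directly left-recursive nonterminal: F.
For F: α = {y E, y y}, β = {y, y y}. Rewrite as F → β F' and F' → α F' | ε.

E -> z | F y E | y T; T -> y | z T | z y; F -> y F' | y y F'; F' -> y E F' | y y F' | ε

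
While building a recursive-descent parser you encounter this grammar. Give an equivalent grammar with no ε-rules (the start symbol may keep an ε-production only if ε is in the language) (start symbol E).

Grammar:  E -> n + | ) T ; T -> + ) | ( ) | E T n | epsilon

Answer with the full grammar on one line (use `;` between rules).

E -> n + | ) T | ); T -> + ) | ( ) | E T n | E n

Nullable nonterminals: {T}.
ε ∉ L(G), so no ε-production is kept.
Add the nullable-subset variants: E → ) T gives ) T | ). T → E T n gives E T n | E n.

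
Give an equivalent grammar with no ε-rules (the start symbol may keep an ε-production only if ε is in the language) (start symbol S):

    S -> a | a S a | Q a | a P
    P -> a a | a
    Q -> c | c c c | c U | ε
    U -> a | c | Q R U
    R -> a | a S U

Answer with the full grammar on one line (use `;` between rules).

Nullable set = {Q}.
ε ∉ L(G), so no ε-production is kept.
Expand every rule over subsets of its nullable positions: U → Q R U gives Q R U | R U.

S -> a | a S a | Q a | a P; P -> a a | a; Q -> c | c c c | c U; U -> a | c | Q R U | R U; R -> a | a S U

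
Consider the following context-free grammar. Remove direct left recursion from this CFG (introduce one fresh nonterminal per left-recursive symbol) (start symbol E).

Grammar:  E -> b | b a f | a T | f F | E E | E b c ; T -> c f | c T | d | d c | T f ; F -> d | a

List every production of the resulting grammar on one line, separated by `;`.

E -> b E' | b a f E' | a T E' | f F E'; T -> c f T' | c T T' | d T' | d c T'; F -> d | a; E' -> E E' | b c E' | ε; T' -> f T' | ε

Left recursion appears on E, T.
For E: α = {E, b c}, β = {b, b a f, a T, f F}. Rewrite as E → β E' and E' → α E' | ε.
For T: α = {f}, β = {c f, c T, d, d c}. Rewrite as T → β T' and T' → α T' | ε.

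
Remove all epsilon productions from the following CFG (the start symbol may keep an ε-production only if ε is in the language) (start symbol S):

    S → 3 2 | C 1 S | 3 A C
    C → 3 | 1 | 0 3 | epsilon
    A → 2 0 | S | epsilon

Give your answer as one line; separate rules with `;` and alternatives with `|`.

S → 3 2 | C 1 S | 1 S | 3 A C | 3 A | 3 C | 3; C → 3 | 1 | 0 3; A → 2 0 | S

Nullable nonterminals: {A, C}.
ε ∉ L(G), so no ε-production is kept.
Add the nullable-subset variants: S → C 1 S gives C 1 S | 1 S. S → 3 A C gives 3 A C | 3 A | 3 C | 3.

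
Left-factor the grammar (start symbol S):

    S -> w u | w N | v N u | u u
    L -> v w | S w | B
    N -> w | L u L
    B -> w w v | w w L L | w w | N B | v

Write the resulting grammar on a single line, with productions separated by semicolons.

S -> v N u | u u | w S'; L -> v w | S w | B; N -> w | L u L; B -> N B | v | w w B'; S' -> u | N; B' -> v | L L | epsilon

S has alternatives sharing prefix 'w': factor to S → w S' with S' → u | N.
B has alternatives sharing prefix 'w w': factor to B → w w B' with B' → v | L L | ε.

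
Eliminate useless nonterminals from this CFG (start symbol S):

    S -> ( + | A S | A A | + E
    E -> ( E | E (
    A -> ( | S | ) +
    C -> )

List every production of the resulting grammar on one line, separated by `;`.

S -> ( + | A S | A A; A -> ( | S | ) +

Generating nonterminals: {A, C, S}.
Reachable from S after that: {A, S}.
Removed useless symbols: {C, E} and every production mentioning them.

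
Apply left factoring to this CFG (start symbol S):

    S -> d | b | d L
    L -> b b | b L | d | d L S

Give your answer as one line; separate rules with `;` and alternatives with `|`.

S has alternatives sharing prefix 'd': factor to S → d S' with S' → ε | L.
L has alternatives sharing prefix 'b': factor to L → b L' with L' → b | L.
L has alternatives sharing prefix 'd': factor to L → d L'' with L'' → ε | L S.

S -> b | d S'; L -> b L' | d L''; S' -> ε | L; L' -> b | L; L'' -> ε | L S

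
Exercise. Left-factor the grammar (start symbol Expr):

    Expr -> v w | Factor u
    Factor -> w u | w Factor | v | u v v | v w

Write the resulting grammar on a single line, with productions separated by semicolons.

Expr -> v w | Factor u; Factor -> u v v | w Factor1 | v Factor2; Factor1 -> u | Factor; Factor2 -> ε | w

Factor has alternatives sharing prefix 'w': factor to Factor → w Factor1 with Factor1 → u | Factor.
Factor has alternatives sharing prefix 'v': factor to Factor → v Factor2 with Factor2 → ε | w.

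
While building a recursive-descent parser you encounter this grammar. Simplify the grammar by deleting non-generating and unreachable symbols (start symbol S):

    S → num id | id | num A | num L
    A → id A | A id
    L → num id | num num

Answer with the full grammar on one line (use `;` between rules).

S → num id | id | num L; L → num id | num num

Generating nonterminals: {L, S}.
Reachable from S after that: {L, S}.
Removed useless symbols: {A} and every production mentioning them.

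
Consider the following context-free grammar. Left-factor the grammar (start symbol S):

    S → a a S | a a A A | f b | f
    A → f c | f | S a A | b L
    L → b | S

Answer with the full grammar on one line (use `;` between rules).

S → a a S' | f S''; A → S a A | b L | f A'; L → b | S; S' → S | A A; S'' → b | ε; A' → c | ε

S has alternatives sharing prefix 'a a': factor to S → a a S' with S' → S | A A.
S has alternatives sharing prefix 'f': factor to S → f S'' with S'' → b | ε.
A has alternatives sharing prefix 'f': factor to A → f A' with A' → c | ε.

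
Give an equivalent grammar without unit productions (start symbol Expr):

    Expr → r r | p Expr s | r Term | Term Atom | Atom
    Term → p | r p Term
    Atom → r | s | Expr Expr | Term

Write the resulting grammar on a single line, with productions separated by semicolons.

Expr → p | r p Term | r | s | Expr Expr | r r | p Expr s | r Term | Term Atom; Term → p | r p Term; Atom → p | r p Term | r | s | Expr Expr

Unit pairs: Atom ⇒* {Term}; Expr ⇒* {Atom, Term}.
For every A with A ⇒* B via unit rules, add B's non-unit alternatives to A; then delete every rule of the form X → Y.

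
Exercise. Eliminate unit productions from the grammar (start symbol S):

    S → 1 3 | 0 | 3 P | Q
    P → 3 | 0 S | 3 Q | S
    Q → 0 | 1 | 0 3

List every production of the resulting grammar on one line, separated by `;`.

S → 1 3 | 0 | 3 P | 1 | 0 3; P → 1 3 | 0 | 3 P | 3 | 0 S | 3 Q | 1 | 0 3; Q → 0 | 1 | 0 3

Unit pairs: P ⇒* {Q, S}; S ⇒* {Q}.
Replace each nonterminal's rules with the union of the non-unit rules of every nonterminal it unit-derives.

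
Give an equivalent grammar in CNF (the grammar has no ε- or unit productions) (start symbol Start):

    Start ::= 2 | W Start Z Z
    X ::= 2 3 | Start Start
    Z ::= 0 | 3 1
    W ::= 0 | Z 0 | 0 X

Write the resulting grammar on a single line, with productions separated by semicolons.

Introduce a nonterminal for each terminal appearing in a rule of length ≥ 2: X1 → 2, X2 → 3, X3 → 1, X4 → 0.
Binarize each right-hand side of length ≥ 3 by chaining fresh nonterminals (Y1, Y2, …): affected rules were Start → W Start Z Z.

Start ::= 2 | W Y1; X ::= X1 X2 | Start Start; Z ::= 0 | X2 X3; W ::= 0 | Z X4 | X4 X; X1 ::= 2; X2 ::= 3; X3 ::= 1; X4 ::= 0; Y1 ::= Start Y2; Y2 ::= Z Z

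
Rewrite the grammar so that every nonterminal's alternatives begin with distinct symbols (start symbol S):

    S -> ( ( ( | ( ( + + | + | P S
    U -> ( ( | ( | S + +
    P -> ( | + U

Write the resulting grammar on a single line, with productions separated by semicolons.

S has alternatives sharing prefix '( (': factor to S → ( ( S' with S' → ( | + +.
U has alternatives sharing prefix '(': factor to U → ( U' with U' → ( | ε.

S -> + | P S | ( ( S'; U -> S + + | ( U'; P -> ( | + U; S' -> ( | + +; U' -> ( | ε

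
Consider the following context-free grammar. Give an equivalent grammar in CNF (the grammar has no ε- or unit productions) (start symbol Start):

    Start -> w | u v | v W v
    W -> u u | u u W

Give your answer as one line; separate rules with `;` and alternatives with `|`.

Start -> w | X1 X2 | X2 Y1; W -> X1 X1 | X1 Y2; X1 -> u; X2 -> v; Y1 -> W X2; Y2 -> X1 W

Introduce a nonterminal for each terminal appearing in a rule of length ≥ 2: X1 → u, X2 → v.
Binarize each right-hand side of length ≥ 3 by chaining fresh nonterminals (Y1, Y2, …): affected rules were Start → X2 W X2; W → X1 X1 W.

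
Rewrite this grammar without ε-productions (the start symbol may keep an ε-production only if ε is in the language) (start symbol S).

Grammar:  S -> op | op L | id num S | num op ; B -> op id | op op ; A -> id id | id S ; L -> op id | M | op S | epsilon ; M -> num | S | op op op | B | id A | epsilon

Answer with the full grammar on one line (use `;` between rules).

The nullable symbols are {L, M}.
ε ∉ L(G), so no ε-production is kept.

S -> op | op L | id num S | num op; B -> op id | op op; A -> id id | id S; L -> op id | M | op S; M -> num | S | op op op | B | id A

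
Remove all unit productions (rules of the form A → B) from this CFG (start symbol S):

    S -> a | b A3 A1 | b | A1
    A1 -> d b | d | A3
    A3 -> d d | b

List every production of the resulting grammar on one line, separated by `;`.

S -> d b | d | a | b A3 A1 | b | d d; A1 -> d b | d | d d | b; A3 -> d d | b

Unit pairs: A1 ⇒* {A3}; S ⇒* {A1, A3}.
For every A with A ⇒* B via unit rules, add B's non-unit alternatives to A; then delete every rule of the form X → Y.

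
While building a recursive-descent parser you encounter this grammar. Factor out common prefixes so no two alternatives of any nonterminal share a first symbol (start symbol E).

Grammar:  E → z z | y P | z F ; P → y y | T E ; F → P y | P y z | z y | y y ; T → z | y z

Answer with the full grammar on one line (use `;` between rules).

E → y P | z E'; P → y y | T E; F → z y | y y | P y F'; T → z | y z; E' → z | F; F' → ε | z

E has alternatives sharing prefix 'z': factor to E → z E' with E' → z | F.
F has alternatives sharing prefix 'P y': factor to F → P y F' with F' → ε | z.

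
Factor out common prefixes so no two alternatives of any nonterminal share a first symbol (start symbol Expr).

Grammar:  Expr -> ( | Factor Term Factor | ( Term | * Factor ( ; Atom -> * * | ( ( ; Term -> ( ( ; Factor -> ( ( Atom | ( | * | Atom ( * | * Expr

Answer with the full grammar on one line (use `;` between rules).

Expr -> Factor Term Factor | * Factor ( | ( Expr1; Atom -> * * | ( (; Term -> ( (; Factor -> Atom ( * | ( Factor1 | * Factor2; Expr1 -> eps | Term; Factor1 -> ( Atom | eps; Factor2 -> eps | Expr

Expr has alternatives sharing prefix '(': factor to Expr → ( Expr1 with Expr1 → ε | Term.
Factor has alternatives sharing prefix '(': factor to Factor → ( Factor1 with Factor1 → ( Atom | ε.
Factor has alternatives sharing prefix '*': factor to Factor → * Factor2 with Factor2 → ε | Expr.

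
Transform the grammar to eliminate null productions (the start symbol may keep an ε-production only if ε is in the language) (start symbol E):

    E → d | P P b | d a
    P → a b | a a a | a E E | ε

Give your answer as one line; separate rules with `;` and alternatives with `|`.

E → d | P P b | P b | b | d a; P → a b | a a a | a E E

The nullable symbols are {P}.
ε ∉ L(G), so no ε-production is kept.
Add the nullable-subset variants: E → P P b gives P P b | P b | b.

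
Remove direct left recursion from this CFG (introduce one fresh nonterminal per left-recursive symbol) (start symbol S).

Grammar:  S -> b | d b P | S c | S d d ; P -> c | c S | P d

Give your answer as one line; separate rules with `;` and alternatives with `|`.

Directly left-recursive nonterminals: S, P.
For S: α = {c, d d}, β = {b, d b P}. Rewrite as S → β S' and S' → α S' | ε.
For P: α = {d}, β = {c, c S}. Rewrite as P → β P' and P' → α P' | ε.

S -> b S' | d b P S'; P -> c P' | c S P'; S' -> c S' | d d S' | ε; P' -> d P' | ε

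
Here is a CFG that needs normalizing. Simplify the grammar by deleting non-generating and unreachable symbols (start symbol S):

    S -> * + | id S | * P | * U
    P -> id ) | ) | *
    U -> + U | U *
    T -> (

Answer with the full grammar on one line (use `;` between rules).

S -> * + | id S | * P; P -> id ) | ) | *

Generating nonterminals: {P, S, T}.
Reachable from S after that: {P, S}.
Removed useless symbols: {T, U} and every production mentioning them.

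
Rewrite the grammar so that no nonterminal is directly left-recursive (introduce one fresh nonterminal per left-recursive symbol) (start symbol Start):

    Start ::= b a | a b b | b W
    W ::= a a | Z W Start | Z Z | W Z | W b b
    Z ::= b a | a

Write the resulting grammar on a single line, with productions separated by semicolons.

Start ::= b a | a b b | b W; W ::= a a W1 | Z W Start W1 | Z Z W1; Z ::= b a | a; W1 ::= Z W1 | b b W1 | ε

W is directly left-recursive.
For W: α = {Z, b b}, β = {a a, Z W Start, Z Z}. Rewrite as W → β W1 and W1 → α W1 | ε.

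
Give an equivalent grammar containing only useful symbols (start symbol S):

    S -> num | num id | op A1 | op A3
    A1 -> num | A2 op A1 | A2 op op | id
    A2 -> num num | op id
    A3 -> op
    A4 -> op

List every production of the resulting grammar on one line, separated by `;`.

S -> num | num id | op A1 | op A3; A1 -> num | A2 op A1 | A2 op op | id; A2 -> num num | op id; A3 -> op

Generating nonterminals: {A1, A2, A3, A4, S}.
Reachable from S after that: {A1, A2, A3, S}.
Removed useless symbols: {A4} and every production mentioning them.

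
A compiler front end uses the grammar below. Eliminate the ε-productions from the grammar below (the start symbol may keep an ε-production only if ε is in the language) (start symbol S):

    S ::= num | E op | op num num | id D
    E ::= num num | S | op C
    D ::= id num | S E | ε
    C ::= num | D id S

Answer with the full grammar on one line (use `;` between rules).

S ::= num | E op | op num num | id D | id; E ::= num num | S | op C; D ::= id num | S E; C ::= num | D id S | id S

The nullable symbols are {D}.
ε ∉ L(G), so no ε-production is kept.
For each production, add variants omitting each subset of nullable occurrences: S → id D gives id D | id. C → D id S gives D id S | id S.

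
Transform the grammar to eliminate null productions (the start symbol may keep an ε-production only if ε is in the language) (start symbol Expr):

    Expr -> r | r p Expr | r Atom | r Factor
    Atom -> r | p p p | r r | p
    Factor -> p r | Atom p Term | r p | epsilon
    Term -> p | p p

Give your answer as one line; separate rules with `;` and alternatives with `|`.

Expr -> r | r p Expr | r Atom | r Factor; Atom -> r | p p p | r r | p; Factor -> p r | Atom p Term | r p; Term -> p | p p

The nullable symbols are {Factor}.
ε ∉ L(G), so no ε-production is kept.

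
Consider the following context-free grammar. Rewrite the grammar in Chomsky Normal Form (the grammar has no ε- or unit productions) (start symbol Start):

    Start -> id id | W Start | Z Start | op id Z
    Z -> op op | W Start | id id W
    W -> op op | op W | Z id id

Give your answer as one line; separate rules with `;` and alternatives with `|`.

Start -> X1 X1 | W Start | Z Start | X2 Y1; Z -> X2 X2 | W Start | X1 Y2; W -> X2 X2 | X2 W | Z Y3; X1 -> id; X2 -> op; Y1 -> X1 Z; Y2 -> X1 W; Y3 -> X1 X1

Introduce a nonterminal for each terminal appearing in a rule of length ≥ 2: X1 → id, X2 → op.
Binarize each right-hand side of length ≥ 3 by chaining fresh nonterminals (Y1, Y2, …): affected rules were Start → X2 X1 Z; Z → X1 X1 W; W → Z X1 X1.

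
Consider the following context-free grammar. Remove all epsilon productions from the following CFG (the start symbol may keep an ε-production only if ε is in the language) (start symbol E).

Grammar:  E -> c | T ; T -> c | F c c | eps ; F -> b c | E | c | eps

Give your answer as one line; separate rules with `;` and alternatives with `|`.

E -> c | T | eps; T -> c | F c c | c c; F -> b c | E | c

Nullable nonterminals: {E, F, T}.
ε ∈ L(G) since E is nullable, so keep E → ε.
Expand every rule over subsets of its nullable positions: T → F c c gives F c c | c c.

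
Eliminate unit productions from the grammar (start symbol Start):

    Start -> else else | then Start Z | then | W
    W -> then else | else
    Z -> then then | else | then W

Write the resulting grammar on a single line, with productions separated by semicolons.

Unit pairs: Start ⇒* {W}.
For each unit pair (A, B), copy every non-unit production of B to A, then drop all unit productions.

Start -> else else | then Start Z | then | then else | else; W -> then else | else; Z -> then then | else | then W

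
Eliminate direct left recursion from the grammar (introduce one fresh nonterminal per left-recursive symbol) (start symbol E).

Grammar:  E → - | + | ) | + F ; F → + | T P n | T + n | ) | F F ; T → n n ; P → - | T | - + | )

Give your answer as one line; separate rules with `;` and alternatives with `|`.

Left recursion appears on F.
For F: α = {F}, β = {+, T P n, T + n, )}. Rewrite as F → β F' and F' → α F' | ε.

E → - | + | ) | + F; F → + F' | T P n F' | T + n F' | ) F'; T → n n; P → - | T | - + | ); F' → F F' | ε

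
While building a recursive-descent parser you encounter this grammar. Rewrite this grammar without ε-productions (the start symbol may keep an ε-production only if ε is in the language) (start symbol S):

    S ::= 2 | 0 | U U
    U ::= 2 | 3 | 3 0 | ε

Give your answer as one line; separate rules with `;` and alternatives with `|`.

S ::= 2 | 0 | U U | U | ε; U ::= 2 | 3 | 3 0

Nullable set = {S, U}.
ε ∈ L(G) since S is nullable, so keep S → ε.
Add the nullable-subset variants: S → U U gives U U | U.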